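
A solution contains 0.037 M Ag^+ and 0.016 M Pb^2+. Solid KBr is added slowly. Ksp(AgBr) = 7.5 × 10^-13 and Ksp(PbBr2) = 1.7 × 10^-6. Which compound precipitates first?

AgBr

Precipitation of each salt starts when its ion product equals its Ksp.
For AgBr: 7.5 × 10^-13 = 0.037 × [Br^-]  ⇒  [Br^-] = 2.0 × 10^-11 M.
For PbBr2: 1.7 × 10^-6 = 0.016 × [Br^-]^2  ⇒  [Br^-] = 1.0 x 10^-2 M.
The salt with the lower threshold [Br^-] precipitates first: AgBr.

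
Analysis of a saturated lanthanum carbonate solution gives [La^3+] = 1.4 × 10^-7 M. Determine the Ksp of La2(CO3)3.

La2(CO3)3(s) ⇌ 2 La^3+ + 3 CO3^2-
Stoichiometry gives [CO3^2-] = (3/2)[La^3+] = 2.10 × 10^-7 M.
Ksp = [La^3+]^2[CO3^2-]^3
Ksp = (1.4 × 10^-7)^2 × (2.10 x 10^-7)^3 = 1.8 × 10^-34

1.8 × 10^-34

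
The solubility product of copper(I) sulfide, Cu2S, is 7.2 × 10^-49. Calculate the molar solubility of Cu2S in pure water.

Cu2S(s) <=> 2 Cu^+ + S^2-
Ksp = [Cu^+]^2[S^2-]
With molar solubility s: [Cu^+] = 2s, [S^2-] = s.
So Ksp = (2s)^2 × s = 4s^3
s^3 = 7.2 × 10^-49 / 4, so s = 5.6 × 10^-17 M

5.6 × 10^-17 M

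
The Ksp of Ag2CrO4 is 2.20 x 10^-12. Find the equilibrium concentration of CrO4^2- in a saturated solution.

[CrO4^2-] = 8.19e-5 M

Ag2CrO4(s) ⇌ 2 Ag^+ + CrO4^2-
Ksp = [Ag^+]^2[CrO4^2-]
For each mole of Ag2CrO4 that dissolves: [Ag^+] = 2s, [CrO4^2-] = s.
Ksp = (2s)^2s = 4s^3
s = (2.20 x 10^-12 / 4)^(1/3) = 8.193 × 10^-5 M
[CrO4^2-] = s = 8.19 x 10^-5 M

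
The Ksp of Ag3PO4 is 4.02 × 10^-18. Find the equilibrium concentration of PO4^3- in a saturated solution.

Ag3PO4(s) <=> 3 Ag^+ + PO4^3-
Ksp = [Ag^+]^3[PO4^3-]
Let s = molar solubility. Then [Ag^+] = 3s and [PO4^3-] = s.
So Ksp = (3s)^3 × s = 27s^4
Solving, s = (4.02 × 10^-18/27)^(1/4) = 1.964 x 10^-5 M
[PO4^3-] = s = 1.96 x 10^-5 M

1.96 x 10^-5 M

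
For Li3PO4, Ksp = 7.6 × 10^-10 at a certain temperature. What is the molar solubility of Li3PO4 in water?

s = 2.3e-3 M

Li3PO4(s) <=> 3 Li^+ + PO4^3-
Ksp = [Li^+]^3[PO4^3-]
If s mol/L of Li3PO4 dissolves, [Li^+] = 3s and [PO4^3-] = s.
Substituting: Ksp = (3s)^3s = 27s^4
Solving, s = (7.6 × 10^-10/27)^(1/4) = 2.3 x 10^-3 M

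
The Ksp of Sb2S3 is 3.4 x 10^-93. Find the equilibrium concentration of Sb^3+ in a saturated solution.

Sb2S3(s) ⇌ 2 Sb^3+(aq) + 3 S^2-(aq)
Ksp = [Sb^3+]^2[S^2-]^3
For each mole of Sb2S3 that dissolves: [Sb^3+] = 2s, [S^2-] = 3s.
Ksp = (2s)^2(3s)^3 = 108s^5
Solving, s = (3.4 x 10^-93/108)^(1/5) = 1.26 × 10^-19 M
[Sb^3+] = 2s = 2.5 x 10^-19 M

[Sb^3+] = 2.5e-19 M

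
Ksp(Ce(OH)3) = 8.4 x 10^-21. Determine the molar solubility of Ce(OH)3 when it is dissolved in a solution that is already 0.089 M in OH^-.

1.2 x 10^-17 M

Ce(OH)3(s) <=> Ce^3+ + 3 OH^-
Ksp = [Ce^3+][OH^-]^3
Let s = moles of Ce(OH)3 that dissolve per litre. [Ce^3+] = s, [OH^-] = 0.089 + 3s ≈ 0.089 (since the OH^- already present dominates).
Ksp ≈ s × (0.089)^3
s = 1.2 × 10^-17 M
Check: 3s = 3.6 × 10^-17 ≪ 0.089, so the approximation is valid.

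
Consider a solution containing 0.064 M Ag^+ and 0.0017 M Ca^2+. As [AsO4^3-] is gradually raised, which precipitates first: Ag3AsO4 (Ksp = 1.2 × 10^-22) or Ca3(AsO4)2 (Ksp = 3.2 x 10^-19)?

Precipitation of each salt starts when its ion product equals its Ksp.
For Ag3AsO4: 1.2 × 10^-22 = (0.064)^3 × [AsO4^3-]  ⇒  [AsO4^3-] = 4.6 x 10^-19 M.
For Ca3(AsO4)2: 3.2 x 10^-19 = (0.0017)^3 × [AsO4^3-]^2  ⇒  [AsO4^3-] = 8.1 × 10^-6 M.
The salt with the lower threshold [AsO4^3-] precipitates first: Ag3AsO4.

Ag3AsO4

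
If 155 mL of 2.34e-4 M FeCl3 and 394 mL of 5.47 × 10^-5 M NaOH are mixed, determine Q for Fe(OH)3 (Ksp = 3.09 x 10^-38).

Total volume = 155 + 394 = 549 mL.
[Fe^3+] = 2.34 × 10^-4 × (155/549) = 6.607 × 10^-5 M
[OH^-] = 5.47 × 10^-5 × (394/549) = 3.926 x 10^-5 M
Fe(OH)3(s) ⇌ Fe^3+ + 3 OH^-, so Q = [Fe^3+][OH^-]^3
Q = (6.607 × 10^-5)(3.926 x 10^-5)^3 = 4.00 x 10^-18
Q > Ksp, so Fe(OH)3 will precipitate.

4.00 × 10^-18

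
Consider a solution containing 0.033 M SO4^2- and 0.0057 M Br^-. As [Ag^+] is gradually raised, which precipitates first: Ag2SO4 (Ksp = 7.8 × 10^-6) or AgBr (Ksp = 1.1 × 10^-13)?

AgBr

Each salt begins to precipitate when Q = Ksp, i.e. when [Ag^+] reaches its threshold.
For Ag2SO4: 7.8 × 10^-6 = 0.033 × [Ag^+]^2  ⇒  [Ag^+] = 1.5 × 10^-2 M.
For AgBr: 1.1 × 10^-13 = 0.0057 × [Ag^+]  ⇒  [Ag^+] = 1.9 x 10^-11 M.
The salt with the lower threshold [Ag^+] precipitates first: AgBr.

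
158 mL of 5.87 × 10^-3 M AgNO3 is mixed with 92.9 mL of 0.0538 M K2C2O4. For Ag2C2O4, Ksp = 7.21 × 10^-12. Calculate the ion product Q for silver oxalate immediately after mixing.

2.72e-7

Total volume = 158 + 92.9 = 250.9 mL.
[Ag^+] = 5.87 × 10^-3 × (158/250.9) = 3.697 × 10^-3 M
[C2O4^2-] = 5.38 × 10^-2 × (92.9/250.9) = 1.992 x 10^-2 M
Ag2C2O4(s) ⇌ 2 Ag^+ + C2O4^2-, so Q = [Ag^+]^2[C2O4^2-]
Q = (3.697 x 10^-3)^2(1.992 × 10^-2) = 2.72 × 10^-7
Q > Ksp, so Ag2C2O4 will precipitate.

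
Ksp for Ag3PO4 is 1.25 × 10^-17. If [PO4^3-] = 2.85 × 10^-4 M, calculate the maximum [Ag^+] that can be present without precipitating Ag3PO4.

Ag3PO4(s) ⇌ 3 Ag^+ + PO4^3-
Ksp = [Ag^+]^3[PO4^3-]
Precipitation begins when Q = Ksp. With [PO4^3-] = 2.85 × 10^-4 M:
1.25 × 10^-17 = (2.85 × 10^-4) × [Ag^+]^3
[Ag^+] = (1.25 × 10^-17 / 2.85 x 10^-4)^(1/3) = 3.53 x 10^-5 M

[Ag^+] ≈ 3.53e-5 M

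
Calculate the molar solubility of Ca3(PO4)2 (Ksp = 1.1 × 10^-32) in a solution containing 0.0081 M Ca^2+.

Ca3(PO4)2(s) ⇌ 3 Ca^2+ + 2 PO4^3-
Ksp = [Ca^2+]^3[PO4^3-]^2
Let s be the molar solubility in this solution. [Ca^2+] = 0.0081 + 3s ≈ 0.0081, [PO4^3-] = 2s (since the Ca^2+ already present dominates).
Ksp ≈ (0.0081)^3 × (2s)^2
s = 7.2 × 10^-14 M
Check: 3s = 2.2 × 10^-13 ≪ 0.0081, so the approximation is valid.

s = 7.2e-14 M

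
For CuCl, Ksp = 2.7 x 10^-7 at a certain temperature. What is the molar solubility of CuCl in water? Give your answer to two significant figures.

CuCl(s) <=> Cu^+(aq) + Cl^-(aq)
Ksp = [Cu^+][Cl^-]
If s mol/L of CuCl dissolves, [Cu^+] = s and [Cl^-] = s.
Ksp = (s)(s) = s^2
s = √(2.7 x 10^-7) = 5.2 × 10^-4 M

5.2 × 10^-4 M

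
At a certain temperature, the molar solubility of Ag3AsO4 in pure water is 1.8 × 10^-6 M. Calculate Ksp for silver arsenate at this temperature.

Ag3AsO4(s) <=> 3 Ag^+(aq) + AsO4^3-(aq)
With molar solubility s: [Ag^+] = 3s, [AsO4^3-] = s.
Ksp = [Ag^+]^3[AsO4^3-]
Ksp = (3s)^3s = 27s^4
With s = 1.8 × 10^-6: Ksp = 2.8 × 10^-22

2.8e-22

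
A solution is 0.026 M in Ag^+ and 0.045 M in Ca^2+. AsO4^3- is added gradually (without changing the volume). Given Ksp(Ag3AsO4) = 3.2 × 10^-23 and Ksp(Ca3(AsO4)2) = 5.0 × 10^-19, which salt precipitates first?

Ag3AsO4

Each salt begins to precipitate when Q = Ksp, i.e. when [AsO4^3-] reaches its threshold.
For Ag3AsO4: 3.2 × 10^-23 = (0.026)^3 × [AsO4^3-]  ⇒  [AsO4^3-] = 1.8 × 10^-18 M.
For Ca3(AsO4)2: 5.0 × 10^-19 = (0.045)^3 × [AsO4^3-]^2  ⇒  [AsO4^3-] = 7.4 × 10^-8 M.
The salt with the lower threshold [AsO4^3-] precipitates first: Ag3AsO4.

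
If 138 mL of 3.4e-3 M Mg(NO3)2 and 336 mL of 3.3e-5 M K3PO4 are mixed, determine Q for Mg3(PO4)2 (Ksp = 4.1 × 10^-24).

Q = 5.3 x 10^-19

Total volume = 138 + 336 = 474 mL.
[Mg^2+] = 3.4 × 10^-3 × (138/474) = 9.90 × 10^-4 M
[PO4^3-] = 3.3 × 10^-5 × (336/474) = 2.34 × 10^-5 M
Mg3(PO4)2(s) ⇌ 3 Mg^2+(aq) + 2 PO4^3-(aq), so Q = [Mg^2+]^3[PO4^3-]^2
Q = (9.90 x 10^-4)^3(2.34 × 10^-5)^2 = 5.3 × 10^-19
Q > Ksp, so Mg3(PO4)2 will precipitate.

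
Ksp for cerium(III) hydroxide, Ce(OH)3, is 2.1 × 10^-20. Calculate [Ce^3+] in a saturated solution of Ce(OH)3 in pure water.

Ce(OH)3(s) ⇌ Ce^3+ + 3 OH^-
Ksp = [Ce^3+][OH^-]^3
For each mole of Ce(OH)3 that dissolves: [Ce^3+] = s, [OH^-] = 3s.
Substituting: Ksp = s(3s)^3 = 27s^4
Solving, s = (2.1 × 10^-20/27)^(1/4) = 5.28 x 10^-6 M
[Ce^3+] = s = 5.3 × 10^-6 M

5.3 × 10^-6 M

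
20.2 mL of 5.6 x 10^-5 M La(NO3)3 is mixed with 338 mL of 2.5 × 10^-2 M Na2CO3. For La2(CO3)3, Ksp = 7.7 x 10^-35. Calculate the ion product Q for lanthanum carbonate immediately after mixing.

Q = 1.3 x 10^-16

Total volume = 20.2 + 338 = 358.2 mL.
[La^3+] = 5.6 × 10^-5 × (20.2/358.2) = 3.16 x 10^-6 M
[CO3^2-] = 2.5 × 10^-2 × (338/358.2) = 2.36 × 10^-2 M
La2(CO3)3(s) ⇌ 2 La^3+ + 3 CO3^2-, so Q = [La^3+]^2[CO3^2-]^3
Q = (3.16 × 10^-6)^2(2.36 × 10^-2)^3 = 1.3 × 10^-16
Q > Ksp, so La2(CO3)3 will precipitate.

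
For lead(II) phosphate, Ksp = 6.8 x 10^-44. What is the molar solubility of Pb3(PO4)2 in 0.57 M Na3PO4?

Pb3(PO4)2(s) ⇌ 3 Pb^2+(aq) + 2 PO4^3-(aq)
Ksp = [Pb^2+]^3[PO4^3-]^2
If s mol/L dissolves here, [Pb^2+] = 3s, [PO4^3-] = 0.57 + 2s ≈ 0.57 (common-ion effect: PO4^3- is already 0.57 M).
Ksp ≈ (3s)^3 × (0.57)^2
s = 2.0 × 10^-15 M
Check: 2s = 4.0 x 10^-15 ≪ 0.57, so the approximation is valid.

s = 2.0e-15 M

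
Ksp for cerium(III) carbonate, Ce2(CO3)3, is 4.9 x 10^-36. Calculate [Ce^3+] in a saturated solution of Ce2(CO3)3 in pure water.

Ce2(CO3)3(s) ⇌ 2 Ce^3+(aq) + 3 CO3^2-(aq)
Ksp = [Ce^3+]^2[CO3^2-]^3
For each mole of Ce2(CO3)3 that dissolves: [Ce^3+] = 2s, [CO3^2-] = 3s.
Ksp = (2s)^2(3s)^3 = 108s^5
s = (4.9 x 10^-36 / 108)^(1/5) = 3.40 × 10^-8 M
[Ce^3+] = 2s = 6.8 × 10^-8 M

[Ce^3+] ≈ 6.8 × 10^-8 M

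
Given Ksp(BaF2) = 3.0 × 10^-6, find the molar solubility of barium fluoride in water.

BaF2(s) ⇌ Ba^2+(aq) + 2 F^-(aq)
Ksp = [Ba^2+][F^-]^2
Let s = molar solubility. Then [Ba^2+] = s and [F^-] = 2s.
Substituting: Ksp = s(2s)^2 = 4s^3
s = (3.0 × 10^-6 / 4)^(1/3) = 9.1 x 10^-3 M

s = 9.1e-3 M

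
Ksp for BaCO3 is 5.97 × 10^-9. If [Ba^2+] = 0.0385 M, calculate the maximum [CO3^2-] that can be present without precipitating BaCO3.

BaCO3(s) ⇌ Ba^2+ + CO3^2-
Ksp = [Ba^2+][CO3^2-]
Precipitation begins when Q = Ksp. With [Ba^2+] = 0.0385 M:
5.97 × 10^-9 = (0.0385) × [CO3^2-]
[CO3^2-] = (5.97 × 10^-9 / 3.85 x 10^-2) = 1.55 × 10^-7 M

[CO3^2-] = 1.55 × 10^-7 M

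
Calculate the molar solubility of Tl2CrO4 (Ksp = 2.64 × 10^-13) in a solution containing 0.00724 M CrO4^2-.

3.02e-6 M

Tl2CrO4(s) ⇌ 2 Tl^+(aq) + CrO4^2-(aq)
Ksp = [Tl^+]^2[CrO4^2-]
Let s be the molar solubility in this solution. [Tl^+] = 2s, [CrO4^2-] = 0.00724 + s ≈ 0.00724 (Ksp is small, so little additional dissolves).
Ksp ≈ (2s)^2 × 0.00724
s = 3.02 × 10^-6 M
Check: s = 3.0 x 10^-6 ≪ 0.00724, so the approximation is valid.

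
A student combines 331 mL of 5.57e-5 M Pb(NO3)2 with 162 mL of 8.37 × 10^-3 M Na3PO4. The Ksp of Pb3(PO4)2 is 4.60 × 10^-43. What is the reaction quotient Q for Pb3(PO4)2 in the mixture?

Total volume = 331 + 162 = 493 mL.
[Pb^2+] = 5.57 x 10^-5 × (331/493) = 3.740 x 10^-5 M
[PO4^3-] = 8.37 × 10^-3 × (162/493) = 2.750 × 10^-3 M
Pb3(PO4)2(s) ⇌ 3 Pb^2+ + 2 PO4^3-, so Q = [Pb^2+]^3[PO4^3-]^2
Q = (3.740 × 10^-5)^3(2.750 x 10^-3)^2 = 3.96 × 10^-19
Q > Ksp, so Pb3(PO4)2 will precipitate.

Q = 3.96 × 10^-19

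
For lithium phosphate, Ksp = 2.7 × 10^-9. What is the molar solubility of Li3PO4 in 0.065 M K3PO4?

Li3PO4(s) ⇌ 3 Li^+(aq) + PO4^3-(aq)
Ksp = [Li^+]^3[PO4^3-]
Let s be the molar solubility in this solution. [Li^+] = 3s, [PO4^3-] = 0.065 + s ≈ 0.065 (since PO4^3- from K3PO4 dominates).
Ksp ≈ (3s)^3 × 0.065
s = 1.2 × 10^-3 M
Check: s = 1.2 × 10^-3 ≪ 0.065, so the approximation is valid.

1.2 x 10^-3 M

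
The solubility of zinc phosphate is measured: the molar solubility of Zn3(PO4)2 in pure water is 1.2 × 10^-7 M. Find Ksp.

Ksp ≈ 2.7 × 10^-33

Zn3(PO4)2(s) <=> 3 Zn^2+ + 2 PO4^3-
If s mol/L of Zn3(PO4)2 dissolves, [Zn^2+] = 3s and [PO4^3-] = 2s.
Ksp = [Zn^2+]^3[PO4^3-]^2
Ksp = (3s)^3(2s)^2 = 108s^5
With s = 1.2 x 10^-7: Ksp = 2.7 × 10^-33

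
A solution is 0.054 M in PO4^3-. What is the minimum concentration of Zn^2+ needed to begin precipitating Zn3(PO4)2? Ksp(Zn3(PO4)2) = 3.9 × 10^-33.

Zn3(PO4)2(s) ⇌ 3 Zn^2+(aq) + 2 PO4^3-(aq)
Ksp = [Zn^2+]^3[PO4^3-]^2
Precipitation begins when Q = Ksp. With [PO4^3-] = 0.054 M:
3.9 × 10^-33 = (0.054)^2 × [Zn^2+]^3
[Zn^2+] = (3.9 × 10^-33 / 2.92 × 10^-3)^(1/3) = 1.1 x 10^-10 M

[Zn^2+] = 1.1e-10 M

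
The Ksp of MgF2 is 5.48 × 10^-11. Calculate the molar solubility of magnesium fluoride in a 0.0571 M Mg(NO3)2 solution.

s ≈ 1.55 x 10^-5 M

MgF2(s) ⇌ Mg^2+ + 2 F^-
Ksp = [Mg^2+][F^-]^2
If s mol/L dissolves here, [Mg^2+] = 0.0571 + s ≈ 0.0571, [F^-] = 2s (Ksp is small, so little additional dissolves).
Ksp ≈ 0.0571 × (2s)^2
s = 1.55 x 10^-5 M
Check: s = 1.5 × 10^-5 ≪ 0.0571, so the approximation is valid.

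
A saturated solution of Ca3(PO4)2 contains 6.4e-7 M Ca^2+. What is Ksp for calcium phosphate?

Ksp = 4.8e-32

Ca3(PO4)2(s) ⇌ 3 Ca^2+(aq) + 2 PO4^3-(aq)
Stoichiometry gives [PO4^3-] = (2/3)[Ca^2+] = 4.27 × 10^-7 M.
Ksp = [Ca^2+]^3[PO4^3-]^2
Ksp = (6.4 x 10^-7)^3 × (4.27 × 10^-7)^2 = 4.8 x 10^-32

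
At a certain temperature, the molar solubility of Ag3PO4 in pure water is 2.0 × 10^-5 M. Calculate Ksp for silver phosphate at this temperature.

Ksp = 4.3 × 10^-18

Ag3PO4(s) ⇌ 3 Ag^+(aq) + PO4^3-(aq)
For each mole of Ag3PO4 that dissolves: [Ag^+] = 3s, [PO4^3-] = s.
Ksp = [Ag^+]^3[PO4^3-]
So Ksp = (3s)^3 × s = 27s^4
Ksp = 27 × (2.0 × 10^-5)^4 = 4.3 × 10^-18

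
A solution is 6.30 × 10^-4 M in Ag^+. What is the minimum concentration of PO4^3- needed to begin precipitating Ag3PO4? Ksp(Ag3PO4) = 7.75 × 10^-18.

Ag3PO4(s) ⇌ 3 Ag^+(aq) + PO4^3-(aq)
Ksp = [Ag^+]^3[PO4^3-]
Precipitation begins when Q = Ksp. With [Ag^+] = 6.30 × 10^-4 M:
7.75 × 10^-18 = (6.30 × 10^-4)^3 × [PO4^3-]
[PO4^3-] = (7.75 × 10^-18 / 2.500 × 10^-10) = 3.10 x 10^-8 M

3.10e-8 M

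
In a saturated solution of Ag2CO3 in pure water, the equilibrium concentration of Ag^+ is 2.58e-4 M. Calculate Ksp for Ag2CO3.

Ag2CO3(s) <=> 2 Ag^+ + CO3^2-
Stoichiometry gives [CO3^2-] = (1/2)[Ag^+] = 1.290 x 10^-4 M.
Ksp = [Ag^+]^2[CO3^2-]
Ksp = (2.58 × 10^-4)^2 × 1.290 × 10^-4 = 8.59 x 10^-12

Ksp ≈ 8.59 × 10^-12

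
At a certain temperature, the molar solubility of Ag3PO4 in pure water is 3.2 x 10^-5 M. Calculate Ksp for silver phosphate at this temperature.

Ksp ≈ 2.8e-17

Ag3PO4(s) ⇌ 3 Ag^+(aq) + PO4^3-(aq)
For each mole of Ag3PO4 that dissolves: [Ag^+] = 3s, [PO4^3-] = s.
Ksp = [Ag^+]^3[PO4^3-]
So Ksp = (3s)^3 × s = 27s^4
With s = 3.2 × 10^-5: Ksp = 2.8 × 10^-17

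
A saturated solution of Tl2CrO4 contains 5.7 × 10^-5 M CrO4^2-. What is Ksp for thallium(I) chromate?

7.4e-13

Tl2CrO4(s) ⇌ 2 Tl^+ + CrO4^2-
Stoichiometry gives [Tl^+] = (2/1)[CrO4^2-] = 1.14 × 10^-4 M.
Ksp = [Tl^+]^2[CrO4^2-]
Ksp = (1.14 × 10^-4)^2 × 5.7 x 10^-5 = 7.4 × 10^-13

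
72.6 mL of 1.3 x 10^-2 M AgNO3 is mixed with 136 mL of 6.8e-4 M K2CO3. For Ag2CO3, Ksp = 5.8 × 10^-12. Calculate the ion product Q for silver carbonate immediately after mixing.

Q = 9.1 × 10^-9

Total volume = 72.6 + 136 = 208.6 mL.
[Ag^+] = 1.3 × 10^-2 × (72.6/208.6) = 4.52 x 10^-3 M
[CO3^2-] = 6.8 x 10^-4 × (136/208.6) = 4.43 × 10^-4 M
Ag2CO3(s) ⇌ 2 Ag^+(aq) + CO3^2-(aq), so Q = [Ag^+]^2[CO3^2-]
Q = (4.52 × 10^-3)^2(4.43 × 10^-4) = 9.1 × 10^-9
Q > Ksp, so Ag2CO3 will precipitate.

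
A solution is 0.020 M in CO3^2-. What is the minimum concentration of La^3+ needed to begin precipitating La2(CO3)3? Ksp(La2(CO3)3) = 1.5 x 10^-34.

La2(CO3)3(s) ⇌ 2 La^3+ + 3 CO3^2-
Ksp = [La^3+]^2[CO3^2-]^3
Precipitation begins when Q = Ksp. With [CO3^2-] = 0.020 M:
1.5 x 10^-34 = (0.020)^3 × [La^3+]^2
[La^3+] = (1.5 x 10^-34 / 8.00 x 10^-6)^(1/2) = 4.3 x 10^-15 M

4.3 × 10^-15 M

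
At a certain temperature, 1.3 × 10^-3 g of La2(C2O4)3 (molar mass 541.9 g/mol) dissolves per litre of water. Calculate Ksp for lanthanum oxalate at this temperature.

Molar solubility s = (1.3 × 10^-3 g/L) / (541.9 g/mol) = 2.40 × 10^-6 M.
La2(C2O4)3(s) <=> 2 La^3+(aq) + 3 C2O4^2-(aq)
With molar solubility s: [La^3+] = 2s, [C2O4^2-] = 3s.
Ksp = [La^3+]^2[C2O4^2-]^3
Ksp = (2s)^2(3s)^3 = 108s^5
With s = 2.40 × 10^-6: Ksp = 8.6 × 10^-27

Ksp = 8.6 x 10^-27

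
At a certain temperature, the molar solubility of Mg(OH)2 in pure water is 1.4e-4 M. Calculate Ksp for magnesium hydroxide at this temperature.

Mg(OH)2(s) ⇌ Mg^2+ + 2 OH^-
Let s = molar solubility. Then [Mg^2+] = s and [OH^-] = 2s.
Ksp = [Mg^2+][OH^-]^2
Substituting: Ksp = s(2s)^2 = 4s^3
Ksp = 4 × (1.4 × 10^-4)^3 = 1.1 × 10^-11

Ksp ≈ 1.1 × 10^-11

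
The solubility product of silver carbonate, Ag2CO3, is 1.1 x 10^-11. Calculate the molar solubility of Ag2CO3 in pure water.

s = 1.4e-4 M

Ag2CO3(s) ⇌ 2 Ag^+ + CO3^2-
Ksp = [Ag^+]^2[CO3^2-]
For each mole of Ag2CO3 that dissolves: [Ag^+] = 2s, [CO3^2-] = s.
So Ksp = (2s)^2 × s = 4s^3
Solving, s = (1.1 x 10^-11/4)^(1/3) = 1.4 × 10^-4 M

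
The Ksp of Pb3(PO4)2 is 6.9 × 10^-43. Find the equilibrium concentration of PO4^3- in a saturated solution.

[PO4^3-] = 2.9 x 10^-9 M

Pb3(PO4)2(s) ⇌ 3 Pb^2+ + 2 PO4^3-
Ksp = [Pb^2+]^3[PO4^3-]^2
If s mol/L of Pb3(PO4)2 dissolves, [Pb^2+] = 3s and [PO4^3-] = 2s.
So Ksp = (3s)^3 × (2s)^2 = 108s^5
s = (6.9 × 10^-43 / 108)^(1/5) = 1.45 × 10^-9 M
[PO4^3-] = 2s = 2.9 x 10^-9 M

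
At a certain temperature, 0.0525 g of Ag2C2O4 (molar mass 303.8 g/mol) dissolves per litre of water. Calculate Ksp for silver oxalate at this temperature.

Molar solubility s = (5.25 × 10^-2 g/L) / (303.8 g/mol) = 1.728 × 10^-4 M.
Ag2C2O4(s) ⇌ 2 Ag^+ + C2O4^2-
Let s = molar solubility. Then [Ag^+] = 2s and [C2O4^2-] = s.
Ksp = [Ag^+]^2[C2O4^2-]
Substituting: Ksp = (2s)^2s = 4s^3
With s = 1.728 × 10^-4: Ksp = 2.06 × 10^-11

Ksp ≈ 2.06 × 10^-11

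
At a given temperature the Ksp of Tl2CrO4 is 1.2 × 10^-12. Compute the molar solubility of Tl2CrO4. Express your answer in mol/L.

s = 6.7 × 10^-5 M

Tl2CrO4(s) ⇌ 2 Tl^+ + CrO4^2-
Ksp = [Tl^+]^2[CrO4^2-]
With molar solubility s: [Tl^+] = 2s, [CrO4^2-] = s.
So Ksp = (2s)^2 × s = 4s^3
s = (1.2 × 10^-12 / 4)^(1/3) = 6.7 x 10^-5 M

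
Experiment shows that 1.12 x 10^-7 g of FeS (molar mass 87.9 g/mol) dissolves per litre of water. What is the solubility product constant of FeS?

Molar solubility s = (1.12 x 10^-7 g/L) / (87.9 g/mol) = 1.274 x 10^-9 M.
FeS(s) <=> Fe^2+(aq) + S^2-(aq)
With molar solubility s: [Fe^2+] = s, [S^2-] = s.
Ksp = [Fe^2+][S^2-]
Ksp = (s)(s) = s^2
Ksp = (1.274 × 10^-9)^2 = 1.62 × 10^-18

Ksp = 1.62 × 10^-18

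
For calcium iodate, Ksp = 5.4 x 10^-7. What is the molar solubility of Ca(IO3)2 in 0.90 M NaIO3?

6.7 × 10^-7 M

Ca(IO3)2(s) <=> Ca^2+ + 2 IO3^-
Ksp = [Ca^2+][IO3^-]^2
Let s be the molar solubility in this solution. [Ca^2+] = s, [IO3^-] = 0.90 + 2s ≈ 0.90 (common-ion effect: IO3^- is already 0.90 M).
Ksp ≈ s × (0.90)^2
s = 6.7 x 10^-7 M
Check: 2s = 1.3 × 10^-6 ≪ 0.90, so the approximation is valid.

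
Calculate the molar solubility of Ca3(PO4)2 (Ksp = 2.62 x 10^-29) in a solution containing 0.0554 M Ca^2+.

Ca3(PO4)2(s) ⇌ 3 Ca^2+(aq) + 2 PO4^3-(aq)
Ksp = [Ca^2+]^3[PO4^3-]^2
Let s = moles of Ca3(PO4)2 that dissolve per litre. [Ca^2+] = 0.0554 + 3s ≈ 0.0554, [PO4^3-] = 2s (common-ion effect: Ca^2+ is already 0.0554 M).
Ksp ≈ (0.0554)^3 × (2s)^2
s = 1.96 × 10^-13 M
Check: 3s = 5.9 x 10^-13 ≪ 0.0554, so the approximation is valid.

s ≈ 1.96 × 10^-13 M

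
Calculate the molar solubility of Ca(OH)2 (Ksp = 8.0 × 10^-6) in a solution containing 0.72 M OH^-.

1.5e-5 M

Ca(OH)2(s) <=> Ca^2+ + 2 OH^-
Ksp = [Ca^2+][OH^-]^2
Let s = moles of Ca(OH)2 that dissolve per litre. [Ca^2+] = s, [OH^-] = 0.72 + 2s ≈ 0.72 (common-ion effect: OH^- is already 0.72 M).
Ksp ≈ s × (0.72)^2
s = 1.5 x 10^-5 M
Check: 2s = 3.1 × 10^-5 ≪ 0.72, so the approximation is valid.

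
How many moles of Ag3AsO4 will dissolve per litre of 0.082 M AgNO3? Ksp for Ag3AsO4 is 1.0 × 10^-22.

Ag3AsO4(s) <=> 3 Ag^+(aq) + AsO4^3-(aq)
Ksp = [Ag^+]^3[AsO4^3-]
Let s be the molar solubility in this solution. [Ag^+] = 0.082 + 3s ≈ 0.082, [AsO4^3-] = s (since Ag^+ from AgNO3 dominates).
Ksp ≈ (0.082)^3 × s
s = 1.8 × 10^-19 M
Check: 3s = 5.4 × 10^-19 ≪ 0.082, so the approximation is valid.

1.8e-19 M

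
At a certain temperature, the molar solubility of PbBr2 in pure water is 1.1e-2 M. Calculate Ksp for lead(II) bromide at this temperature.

PbBr2(s) ⇌ Pb^2+(aq) + 2 Br^-(aq)
With molar solubility s: [Pb^2+] = s, [Br^-] = 2s.
Ksp = [Pb^2+][Br^-]^2
So Ksp = s × (2s)^2 = 4s^3
With s = 1.1 × 10^-2: Ksp = 5.3 × 10^-6

Ksp ≈ 5.3e-6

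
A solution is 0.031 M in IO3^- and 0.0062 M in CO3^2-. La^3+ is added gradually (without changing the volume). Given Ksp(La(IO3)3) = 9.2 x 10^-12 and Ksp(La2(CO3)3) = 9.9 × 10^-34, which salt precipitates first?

Each salt begins to precipitate when Q = Ksp, i.e. when [La^3+] reaches its threshold.
For La(IO3)3: 9.2 x 10^-12 = (0.031)^3 × [La^3+]  ⇒  [La^3+] = 3.1 × 10^-7 M.
For La2(CO3)3: 9.9 × 10^-34 = (0.0062)^3 × [La^3+]^2  ⇒  [La^3+] = 6.4 x 10^-14 M.
The salt with the lower threshold [La^3+] precipitates first: La2(CO3)3.

La2(CO3)3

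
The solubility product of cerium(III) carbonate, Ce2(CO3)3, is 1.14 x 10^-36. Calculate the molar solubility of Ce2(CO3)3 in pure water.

2.54 × 10^-8 M

Ce2(CO3)3(s) ⇌ 2 Ce^3+ + 3 CO3^2-
Ksp = [Ce^3+]^2[CO3^2-]^3
For each mole of Ce2(CO3)3 that dissolves: [Ce^3+] = 2s, [CO3^2-] = 3s.
Substituting: Ksp = (2s)^2(3s)^3 = 108s^5
Solving, s = (1.14 x 10^-36/108)^(1/5) = 2.54 x 10^-8 M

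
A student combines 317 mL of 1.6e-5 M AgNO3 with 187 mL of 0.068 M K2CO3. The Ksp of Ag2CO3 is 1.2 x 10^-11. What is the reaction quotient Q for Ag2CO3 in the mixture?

2.6 × 10^-12

Total volume = 317 + 187 = 504 mL.
[Ag^+] = 1.6 × 10^-5 × (317/504) = 1.01 × 10^-5 M
[CO3^2-] = 6.8 x 10^-2 × (187/504) = 2.52 × 10^-2 M
Ag2CO3(s) ⇌ 2 Ag^+ + CO3^2-, so Q = [Ag^+]^2[CO3^2-]
Q = (1.01 × 10^-5)^2(2.52 × 10^-2) = 2.6 x 10^-12
Q < Ksp, so no precipitate of Ag2CO3 forms.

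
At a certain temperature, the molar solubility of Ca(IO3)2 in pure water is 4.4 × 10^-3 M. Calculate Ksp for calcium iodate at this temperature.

Ca(IO3)2(s) ⇌ Ca^2+(aq) + 2 IO3^-(aq)
For each mole of Ca(IO3)2 that dissolves: [Ca^2+] = s, [IO3^-] = 2s.
Ksp = [Ca^2+][IO3^-]^2
So Ksp = s × (2s)^2 = 4s^3
Ksp = 4 × (4.4 × 10^-3)^3 = 3.4 × 10^-7

Ksp ≈ 3.4 x 10^-7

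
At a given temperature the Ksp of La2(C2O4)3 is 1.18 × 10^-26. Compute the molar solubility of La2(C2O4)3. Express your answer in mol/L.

La2(C2O4)3(s) ⇌ 2 La^3+(aq) + 3 C2O4^2-(aq)
Ksp = [La^3+]^2[C2O4^2-]^3
For each mole of La2(C2O4)3 that dissolves: [La^3+] = 2s, [C2O4^2-] = 3s.
Substituting: Ksp = (2s)^2(3s)^3 = 108s^5
s^5 = 1.18 × 10^-26 / 108, so s = 2.56 x 10^-6 M

s ≈ 2.56 × 10^-6 M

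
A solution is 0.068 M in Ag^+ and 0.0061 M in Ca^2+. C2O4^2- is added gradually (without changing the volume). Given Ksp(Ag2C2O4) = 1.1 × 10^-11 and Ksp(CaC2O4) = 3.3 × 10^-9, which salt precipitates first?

Each salt begins to precipitate when Q = Ksp, i.e. when [C2O4^2-] reaches its threshold.
For Ag2C2O4: 1.1 × 10^-11 = (0.068)^2 × [C2O4^2-]  ⇒  [C2O4^2-] = 2.4 × 10^-9 M.
For CaC2O4: 3.3 × 10^-9 = 0.0061 × [C2O4^2-]  ⇒  [C2O4^2-] = 5.4 × 10^-7 M.
The salt with the lower threshold [C2O4^2-] precipitates first: Ag2C2O4.

Ag2C2O4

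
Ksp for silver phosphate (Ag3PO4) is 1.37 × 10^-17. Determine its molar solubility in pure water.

s ≈ 2.67 x 10^-5 M

Ag3PO4(s) ⇌ 3 Ag^+(aq) + PO4^3-(aq)
Ksp = [Ag^+]^3[PO4^3-]
For each mole of Ag3PO4 that dissolves: [Ag^+] = 3s, [PO4^3-] = s.
Substituting: Ksp = (3s)^3s = 27s^4
Solving, s = (1.37 × 10^-17/27)^(1/4) = 2.67 × 10^-5 M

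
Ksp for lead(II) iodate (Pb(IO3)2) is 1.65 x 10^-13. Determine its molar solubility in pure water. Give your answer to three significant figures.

Pb(IO3)2(s) <=> Pb^2+(aq) + 2 IO3^-(aq)
Ksp = [Pb^2+][IO3^-]^2
With molar solubility s: [Pb^2+] = s, [IO3^-] = 2s.
Ksp = s(2s)^2 = 4s^3
Solving, s = (1.65 x 10^-13/4)^(1/3) = 3.46 × 10^-5 M

s ≈ 3.46 × 10^-5 M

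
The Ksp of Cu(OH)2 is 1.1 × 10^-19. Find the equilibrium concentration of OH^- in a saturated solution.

6.0e-7 M

Cu(OH)2(s) <=> Cu^2+(aq) + 2 OH^-(aq)
Ksp = [Cu^2+][OH^-]^2
With molar solubility s: [Cu^2+] = s, [OH^-] = 2s.
Ksp = s(2s)^2 = 4s^3
s = (1.1 × 10^-19 / 4)^(1/3) = 3.02 × 10^-7 M
[OH^-] = 2s = 6.0 × 10^-7 M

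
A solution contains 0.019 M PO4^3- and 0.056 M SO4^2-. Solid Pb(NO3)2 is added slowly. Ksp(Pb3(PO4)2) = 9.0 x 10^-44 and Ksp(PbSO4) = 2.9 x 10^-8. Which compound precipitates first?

Pb3(PO4)2

Each salt begins to precipitate when Q = Ksp, i.e. when [Pb^2+] reaches its threshold.
For Pb3(PO4)2: 9.0 x 10^-44 = (0.019)^2 × [Pb^2+]^3  ⇒  [Pb^2+] = 6.3 × 10^-14 M.
For PbSO4: 2.9 x 10^-8 = 0.056 × [Pb^2+]  ⇒  [Pb^2+] = 5.2 × 10^-7 M.
The salt with the lower threshold [Pb^2+] precipitates first: Pb3(PO4)2.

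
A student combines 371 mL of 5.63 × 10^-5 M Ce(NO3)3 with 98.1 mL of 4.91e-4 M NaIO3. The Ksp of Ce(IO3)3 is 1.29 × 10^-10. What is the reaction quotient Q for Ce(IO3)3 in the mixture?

Q ≈ 4.82 × 10^-17

Total volume = 371 + 98.1 = 469.1 mL.
[Ce^3+] = 5.63 × 10^-5 × (371/469.1) = 4.453 × 10^-5 M
[IO3^-] = 4.91 x 10^-4 × (98.1/469.1) = 1.027 × 10^-4 M
Ce(IO3)3(s) ⇌ Ce^3+ + 3 IO3^-, so Q = [Ce^3+][IO3^-]^3
Q = (4.453 × 10^-5)(1.027 x 10^-4)^3 = 4.82 x 10^-17
Q < Ksp, so no precipitate of Ce(IO3)3 forms.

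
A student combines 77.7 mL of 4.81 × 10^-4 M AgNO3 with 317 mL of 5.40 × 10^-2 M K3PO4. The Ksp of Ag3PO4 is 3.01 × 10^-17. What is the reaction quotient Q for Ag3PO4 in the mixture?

3.68 x 10^-14

Total volume = 77.7 + 317 = 394.7 mL.
[Ag^+] = 4.81 x 10^-4 × (77.7/394.7) = 9.469 × 10^-5 M
[PO4^3-] = 5.40 x 10^-2 × (317/394.7) = 4.337 x 10^-2 M
Ag3PO4(s) <=> 3 Ag^+ + PO4^3-, so Q = [Ag^+]^3[PO4^3-]
Q = (9.469 x 10^-5)^3(4.337 × 10^-2) = 3.68 x 10^-14
Q > Ksp, so Ag3PO4 will precipitate.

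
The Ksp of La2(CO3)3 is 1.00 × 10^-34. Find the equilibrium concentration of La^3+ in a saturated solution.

[La^3+] ≈ 1.24 × 10^-7 M

La2(CO3)3(s) <=> 2 La^3+ + 3 CO3^2-
Ksp = [La^3+]^2[CO3^2-]^3
Let s = molar solubility. Then [La^3+] = 2s and [CO3^2-] = 3s.
So Ksp = (2s)^2 × (3s)^3 = 108s^5
Solving, s = (1.00 × 10^-34/108)^(1/5) = 6.213 x 10^-8 M
[La^3+] = 2s = 1.24 x 10^-7 M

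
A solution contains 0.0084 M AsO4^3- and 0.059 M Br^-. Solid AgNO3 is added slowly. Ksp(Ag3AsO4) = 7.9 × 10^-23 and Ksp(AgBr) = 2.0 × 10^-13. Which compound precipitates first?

Each salt begins to precipitate when Q = Ksp, i.e. when [Ag^+] reaches its threshold.
For Ag3AsO4: 7.9 × 10^-23 = 0.0084 × [Ag^+]^3  ⇒  [Ag^+] = 2.1 x 10^-7 M.
For AgBr: 2.0 × 10^-13 = 0.059 × [Ag^+]  ⇒  [Ag^+] = 3.4 × 10^-12 M.
The salt with the lower threshold [Ag^+] precipitates first: AgBr.

AgBr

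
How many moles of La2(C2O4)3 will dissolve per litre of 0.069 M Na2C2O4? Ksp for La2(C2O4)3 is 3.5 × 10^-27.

1.6e-12 M

La2(C2O4)3(s) <=> 2 La^3+(aq) + 3 C2O4^2-(aq)
Ksp = [La^3+]^2[C2O4^2-]^3
If s mol/L dissolves here, [La^3+] = 2s, [C2O4^2-] = 0.069 + 3s ≈ 0.069 (Ksp is small, so little additional dissolves).
Ksp ≈ (2s)^2 × (0.069)^3
s = 1.6 × 10^-12 M
Check: 3s = 4.9 × 10^-12 ≪ 0.069, so the approximation is valid.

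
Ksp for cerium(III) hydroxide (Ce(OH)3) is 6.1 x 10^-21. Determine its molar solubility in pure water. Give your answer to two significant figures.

Ce(OH)3(s) ⇌ Ce^3+ + 3 OH^-
Ksp = [Ce^3+][OH^-]^3
For each mole of Ce(OH)3 that dissolves: [Ce^3+] = s, [OH^-] = 3s.
So Ksp = s × (3s)^3 = 27s^4
Solving, s = (6.1 x 10^-21/27)^(1/4) = 3.9 x 10^-6 M

3.9e-6 M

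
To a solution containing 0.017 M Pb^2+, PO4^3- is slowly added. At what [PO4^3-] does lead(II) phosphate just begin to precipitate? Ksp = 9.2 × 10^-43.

4.3 × 10^-19 M

Pb3(PO4)2(s) ⇌ 3 Pb^2+(aq) + 2 PO4^3-(aq)
Ksp = [Pb^2+]^3[PO4^3-]^2
Precipitation begins when Q = Ksp. With [Pb^2+] = 0.017 M:
9.2 × 10^-43 = (0.017)^3 × [PO4^3-]^2
[PO4^3-] = (9.2 × 10^-43 / 4.91 x 10^-6)^(1/2) = 4.3 x 10^-19 M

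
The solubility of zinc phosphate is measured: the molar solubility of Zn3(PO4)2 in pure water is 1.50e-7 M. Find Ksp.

Ksp ≈ 8.20 × 10^-33

Zn3(PO4)2(s) ⇌ 3 Zn^2+(aq) + 2 PO4^3-(aq)
For each mole of Zn3(PO4)2 that dissolves: [Zn^2+] = 3s, [PO4^3-] = 2s.
Ksp = [Zn^2+]^3[PO4^3-]^2
Ksp = (3s)^3(2s)^2 = 108s^5
Ksp = 108 × (1.50 × 10^-7)^5 = 8.20 × 10^-33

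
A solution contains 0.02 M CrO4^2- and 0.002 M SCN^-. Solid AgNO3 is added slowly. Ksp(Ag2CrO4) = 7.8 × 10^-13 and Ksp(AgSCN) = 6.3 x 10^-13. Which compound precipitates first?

AgSCN

Each salt begins to precipitate when Q = Ksp, i.e. when [Ag^+] reaches its threshold.
For Ag2CrO4: 7.8 × 10^-13 = 0.02 × [Ag^+]^2  ⇒  [Ag^+] = 6.2 × 10^-6 M.
For AgSCN: 6.3 x 10^-13 = 0.002 × [Ag^+]  ⇒  [Ag^+] = 3.2 × 10^-10 M.
The salt with the lower threshold [Ag^+] precipitates first: AgSCN.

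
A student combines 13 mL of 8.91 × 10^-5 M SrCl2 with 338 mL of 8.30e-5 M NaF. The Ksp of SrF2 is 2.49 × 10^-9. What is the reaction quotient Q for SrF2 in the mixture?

Total volume = 13 + 338 = 351 mL.
[Sr^2+] = 8.91 × 10^-5 × (13/351) = 3.300 x 10^-6 M
[F^-] = 8.30 × 10^-5 × (338/351) = 7.993 × 10^-5 M
SrF2(s) <=> Sr^2+ + 2 F^-, so Q = [Sr^2+][F^-]^2
Q = (3.300 x 10^-6)(7.993 × 10^-5)^2 = 2.11 x 10^-14
Q < Ksp, so no precipitate of SrF2 forms.

2.11 x 10^-14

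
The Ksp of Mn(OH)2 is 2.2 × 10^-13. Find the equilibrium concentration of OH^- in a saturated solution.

Mn(OH)2(s) <=> Mn^2+ + 2 OH^-
Ksp = [Mn^2+][OH^-]^2
Let s = molar solubility. Then [Mn^2+] = s and [OH^-] = 2s.
Substituting: Ksp = s(2s)^2 = 4s^3
s = (2.2 × 10^-13 / 4)^(1/3) = 3.80 × 10^-5 M
[OH^-] = 2s = 7.6 x 10^-5 M

[OH^-] = 7.6 × 10^-5 M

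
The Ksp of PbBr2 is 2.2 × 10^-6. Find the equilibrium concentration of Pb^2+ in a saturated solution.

[Pb^2+] ≈ 8.2e-3 M

PbBr2(s) ⇌ Pb^2+(aq) + 2 Br^-(aq)
Ksp = [Pb^2+][Br^-]^2
With molar solubility s: [Pb^2+] = s, [Br^-] = 2s.
Substituting: Ksp = s(2s)^2 = 4s^3
s^3 = 2.2 × 10^-6 / 4, so s = 8.19 × 10^-3 M
[Pb^2+] = s = 8.2 x 10^-3 M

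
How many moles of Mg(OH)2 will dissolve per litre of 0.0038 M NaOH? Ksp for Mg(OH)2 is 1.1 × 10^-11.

7.6 × 10^-7 M

Mg(OH)2(s) <=> Mg^2+(aq) + 2 OH^-(aq)
Ksp = [Mg^2+][OH^-]^2
Let s be the molar solubility in this solution. [Mg^2+] = s, [OH^-] = 0.0038 + 2s ≈ 0.0038 (common-ion effect: OH^- is already 0.0038 M).
Ksp ≈ s × (0.0038)^2
s = 7.6 x 10^-7 M
Check: 2s = 1.5 x 10^-6 ≪ 0.0038, so the approximation is valid.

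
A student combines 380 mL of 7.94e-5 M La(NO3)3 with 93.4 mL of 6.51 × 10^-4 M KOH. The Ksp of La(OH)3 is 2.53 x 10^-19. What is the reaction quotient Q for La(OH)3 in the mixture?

Q = 1.35 × 10^-16

Total volume = 380 + 93.4 = 473.4 mL.
[La^3+] = 7.94 × 10^-5 × (380/473.4) = 6.373 × 10^-5 M
[OH^-] = 6.51 x 10^-4 × (93.4/473.4) = 1.284 × 10^-4 M
La(OH)3(s) ⇌ La^3+(aq) + 3 OH^-(aq), so Q = [La^3+][OH^-]^3
Q = (6.373 × 10^-5)(1.284 × 10^-4)^3 = 1.35 × 10^-16
Q > Ksp, so La(OH)3 will precipitate.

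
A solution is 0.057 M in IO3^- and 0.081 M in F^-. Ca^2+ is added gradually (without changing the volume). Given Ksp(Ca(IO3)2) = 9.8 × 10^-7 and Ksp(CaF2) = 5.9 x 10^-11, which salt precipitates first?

CaF2

Each salt begins to precipitate when Q = Ksp, i.e. when [Ca^2+] reaches its threshold.
For Ca(IO3)2: 9.8 × 10^-7 = (0.057)^2 × [Ca^2+]  ⇒  [Ca^2+] = 3.0 × 10^-4 M.
For CaF2: 5.9 x 10^-11 = (0.081)^2 × [Ca^2+]  ⇒  [Ca^2+] = 9.0 × 10^-9 M.
The salt with the lower threshold [Ca^2+] precipitates first: CaF2.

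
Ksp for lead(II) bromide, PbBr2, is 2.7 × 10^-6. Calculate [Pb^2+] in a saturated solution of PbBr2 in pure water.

PbBr2(s) <=> Pb^2+(aq) + 2 Br^-(aq)
Ksp = [Pb^2+][Br^-]^2
With molar solubility s: [Pb^2+] = s, [Br^-] = 2s.
Substituting: Ksp = s(2s)^2 = 4s^3
s = (2.7 × 10^-6 / 4)^(1/3) = 8.77 × 10^-3 M
[Pb^2+] = s = 8.8 x 10^-3 M

[Pb^2+] = 8.8 × 10^-3 M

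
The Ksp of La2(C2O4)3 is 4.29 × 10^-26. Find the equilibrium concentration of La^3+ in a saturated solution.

La2(C2O4)3(s) ⇌ 2 La^3+(aq) + 3 C2O4^2-(aq)
Ksp = [La^3+]^2[C2O4^2-]^3
With molar solubility s: [La^3+] = 2s, [C2O4^2-] = 3s.
So Ksp = (2s)^2 × (3s)^3 = 108s^5
Solving, s = (4.29 × 10^-26/108)^(1/5) = 3.310 x 10^-6 M
[La^3+] = 2s = 6.62 × 10^-6 M

[La^3+] ≈ 6.62e-6 M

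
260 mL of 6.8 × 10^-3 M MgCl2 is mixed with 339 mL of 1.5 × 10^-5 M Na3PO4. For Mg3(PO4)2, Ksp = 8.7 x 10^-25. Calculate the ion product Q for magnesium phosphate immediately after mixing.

1.9 x 10^-18

Total volume = 260 + 339 = 599 mL.
[Mg^2+] = 6.8 × 10^-3 × (260/599) = 2.95 x 10^-3 M
[PO4^3-] = 1.5 × 10^-5 × (339/599) = 8.49 × 10^-6 M
Mg3(PO4)2(s) ⇌ 3 Mg^2+(aq) + 2 PO4^3-(aq), so Q = [Mg^2+]^3[PO4^3-]^2
Q = (2.95 × 10^-3)^3(8.49 x 10^-6)^2 = 1.9 × 10^-18
Q > Ksp, so Mg3(PO4)2 will precipitate.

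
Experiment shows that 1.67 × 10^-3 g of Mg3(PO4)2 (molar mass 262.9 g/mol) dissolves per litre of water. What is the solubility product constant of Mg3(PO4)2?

Molar solubility s = (1.67 × 10^-3 g/L) / (262.9 g/mol) = 6.352 × 10^-6 M.
Mg3(PO4)2(s) ⇌ 3 Mg^2+ + 2 PO4^3-
With molar solubility s: [Mg^2+] = 3s, [PO4^3-] = 2s.
Ksp = [Mg^2+]^3[PO4^3-]^2
Substituting: Ksp = (3s)^3(2s)^2 = 108s^5
With s = 6.352 × 10^-6: Ksp = 1.12 × 10^-24

Ksp ≈ 1.12e-24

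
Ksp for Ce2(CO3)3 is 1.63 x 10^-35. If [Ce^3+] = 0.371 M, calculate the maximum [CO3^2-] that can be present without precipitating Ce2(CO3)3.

[CO3^2-] ≈ 4.91e-12 M

Ce2(CO3)3(s) ⇌ 2 Ce^3+ + 3 CO3^2-
Ksp = [Ce^3+]^2[CO3^2-]^3
Precipitation begins when Q = Ksp. With [Ce^3+] = 0.371 M:
1.63 x 10^-35 = (0.371)^2 × [CO3^2-]^3
[CO3^2-] = (1.63 x 10^-35 / 1.376 × 10^-1)^(1/3) = 4.91 × 10^-12 M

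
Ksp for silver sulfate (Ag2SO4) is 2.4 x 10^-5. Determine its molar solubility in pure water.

Ag2SO4(s) ⇌ 2 Ag^+(aq) + SO4^2-(aq)
Ksp = [Ag^+]^2[SO4^2-]
Let s = molar solubility. Then [Ag^+] = 2s and [SO4^2-] = s.
So Ksp = (2s)^2 × s = 4s^3
Solving, s = (2.4 x 10^-5/4)^(1/3) = 1.8 x 10^-2 M

s ≈ 1.8 × 10^-2 M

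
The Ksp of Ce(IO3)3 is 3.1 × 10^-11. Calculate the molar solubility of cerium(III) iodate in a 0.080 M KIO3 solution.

Ce(IO3)3(s) ⇌ Ce^3+ + 3 IO3^-
Ksp = [Ce^3+][IO3^-]^3
Let s = moles of Ce(IO3)3 that dissolve per litre. [Ce^3+] = s, [IO3^-] = 0.080 + 3s ≈ 0.080 (since IO3^- from KIO3 dominates).
Ksp ≈ s × (0.080)^3
s = 6.1 × 10^-8 M
Check: 3s = 1.8 × 10^-7 ≪ 0.080, so the approximation is valid.

6.1 × 10^-8 M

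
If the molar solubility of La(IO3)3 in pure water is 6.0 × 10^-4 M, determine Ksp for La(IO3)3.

Ksp ≈ 3.5 × 10^-12

La(IO3)3(s) <=> La^3+(aq) + 3 IO3^-(aq)
With molar solubility s: [La^3+] = s, [IO3^-] = 3s.
Ksp = [La^3+][IO3^-]^3
Substituting: Ksp = s(3s)^3 = 27s^4
With s = 6.0 × 10^-4: Ksp = 3.5 × 10^-12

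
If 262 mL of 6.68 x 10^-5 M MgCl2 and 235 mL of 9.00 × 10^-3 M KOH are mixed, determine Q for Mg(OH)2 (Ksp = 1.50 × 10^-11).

Q ≈ 6.38 x 10^-10

Total volume = 262 + 235 = 497 mL.
[Mg^2+] = 6.68 x 10^-5 × (262/497) = 3.521 × 10^-5 M
[OH^-] = 9.00 × 10^-3 × (235/497) = 4.256 × 10^-3 M
Mg(OH)2(s) ⇌ Mg^2+ + 2 OH^-, so Q = [Mg^2+][OH^-]^2
Q = (3.521 × 10^-5)(4.256 x 10^-3)^2 = 6.38 × 10^-10
Q > Ksp, so Mg(OH)2 will precipitate.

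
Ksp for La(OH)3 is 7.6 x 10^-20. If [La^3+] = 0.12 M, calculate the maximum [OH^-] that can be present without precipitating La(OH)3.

La(OH)3(s) <=> La^3+ + 3 OH^-
Ksp = [La^3+][OH^-]^3
Precipitation begins when Q = Ksp. With [La^3+] = 0.12 M:
7.6 x 10^-20 = (0.12) × [OH^-]^3
[OH^-] = (7.6 x 10^-20 / 1.2 × 10^-1)^(1/3) = 8.6 x 10^-7 M

[OH^-] = 8.6 x 10^-7 M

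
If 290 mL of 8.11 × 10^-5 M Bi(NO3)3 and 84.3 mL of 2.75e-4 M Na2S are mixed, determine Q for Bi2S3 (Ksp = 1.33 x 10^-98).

Q ≈ 9.38 × 10^-22

Total volume = 290 + 84.3 = 374.3 mL.
[Bi^3+] = 8.11 x 10^-5 × (290/374.3) = 6.283 × 10^-5 M
[S^2-] = 2.75 × 10^-4 × (84.3/374.3) = 6.194 × 10^-5 M
Bi2S3(s) ⇌ 2 Bi^3+(aq) + 3 S^2-(aq), so Q = [Bi^3+]^2[S^2-]^3
Q = (6.283 × 10^-5)^2(6.194 x 10^-5)^3 = 9.38 x 10^-22
Q > Ksp, so Bi2S3 will precipitate.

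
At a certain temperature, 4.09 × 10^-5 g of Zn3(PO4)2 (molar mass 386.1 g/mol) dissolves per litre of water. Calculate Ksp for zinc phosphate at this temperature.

Molar solubility s = (4.09 × 10^-5 g/L) / (386.1 g/mol) = 1.059 × 10^-7 M.
Zn3(PO4)2(s) ⇌ 3 Zn^2+ + 2 PO4^3-
If s mol/L of Zn3(PO4)2 dissolves, [Zn^2+] = 3s and [PO4^3-] = 2s.
Ksp = [Zn^2+]^3[PO4^3-]^2
So Ksp = (3s)^3 × (2s)^2 = 108s^5
With s = 1.059 × 10^-7: Ksp = 1.44 × 10^-33

Ksp ≈ 1.44 x 10^-33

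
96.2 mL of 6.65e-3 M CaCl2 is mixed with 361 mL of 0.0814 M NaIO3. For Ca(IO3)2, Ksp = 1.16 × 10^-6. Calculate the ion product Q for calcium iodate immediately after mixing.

Q = 5.78e-6

Total volume = 96.2 + 361 = 457.2 mL.
[Ca^2+] = 6.65 x 10^-3 × (96.2/457.2) = 1.399 x 10^-3 M
[IO3^-] = 8.14 × 10^-2 × (361/457.2) = 6.427 × 10^-2 M
Ca(IO3)2(s) ⇌ Ca^2+(aq) + 2 IO3^-(aq), so Q = [Ca^2+][IO3^-]^2
Q = (1.399 x 10^-3)(6.427 × 10^-2)^2 = 5.78 × 10^-6
Q > Ksp, so Ca(IO3)2 will precipitate.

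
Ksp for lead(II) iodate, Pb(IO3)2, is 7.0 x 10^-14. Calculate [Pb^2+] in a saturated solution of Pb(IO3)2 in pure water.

[Pb^2+] ≈ 2.6e-5 M

Pb(IO3)2(s) ⇌ Pb^2+(aq) + 2 IO3^-(aq)
Ksp = [Pb^2+][IO3^-]^2
If s mol/L of Pb(IO3)2 dissolves, [Pb^2+] = s and [IO3^-] = 2s.
So Ksp = s × (2s)^2 = 4s^3
Solving, s = (7.0 x 10^-14/4)^(1/3) = 2.60 x 10^-5 M
[Pb^2+] = s = 2.6 x 10^-5 M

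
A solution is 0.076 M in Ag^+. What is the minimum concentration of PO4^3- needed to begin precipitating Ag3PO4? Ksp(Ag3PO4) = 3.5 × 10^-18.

Ag3PO4(s) ⇌ 3 Ag^+ + PO4^3-
Ksp = [Ag^+]^3[PO4^3-]
Precipitation begins when Q = Ksp. With [Ag^+] = 0.076 M:
3.5 × 10^-18 = (0.076)^3 × [PO4^3-]
[PO4^3-] = (3.5 × 10^-18 / 4.39 × 10^-4) = 8.0 × 10^-15 M

8.0 × 10^-15 M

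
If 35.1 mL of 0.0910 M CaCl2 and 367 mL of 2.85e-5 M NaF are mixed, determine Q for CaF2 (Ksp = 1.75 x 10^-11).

Q = 5.37e-12

Total volume = 35.1 + 367 = 402.1 mL.
[Ca^2+] = 9.10 × 10^-2 × (35.1/402.1) = 7.944 x 10^-3 M
[F^-] = 2.85 × 10^-5 × (367/402.1) = 2.601 × 10^-5 M
CaF2(s) <=> Ca^2+(aq) + 2 F^-(aq), so Q = [Ca^2+][F^-]^2
Q = (7.944 x 10^-3)(2.601 x 10^-5)^2 = 5.37 × 10^-12
Q < Ksp, so no precipitate of CaF2 forms.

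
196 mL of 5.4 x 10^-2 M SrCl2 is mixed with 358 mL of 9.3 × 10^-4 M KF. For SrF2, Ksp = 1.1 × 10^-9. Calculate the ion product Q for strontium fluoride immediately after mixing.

6.9 x 10^-9

Total volume = 196 + 358 = 554 mL.
[Sr^2+] = 5.4 x 10^-2 × (196/554) = 1.91 × 10^-2 M
[F^-] = 9.3 × 10^-4 × (358/554) = 6.01 × 10^-4 M
SrF2(s) ⇌ Sr^2+(aq) + 2 F^-(aq), so Q = [Sr^2+][F^-]^2
Q = (1.91 × 10^-2)(6.01 x 10^-4)^2 = 6.9 x 10^-9
Q > Ksp, so SrF2 will precipitate.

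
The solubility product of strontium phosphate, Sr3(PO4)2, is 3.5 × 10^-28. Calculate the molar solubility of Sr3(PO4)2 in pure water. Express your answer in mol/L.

Sr3(PO4)2(s) <=> 3 Sr^2+(aq) + 2 PO4^3-(aq)
Ksp = [Sr^2+]^3[PO4^3-]^2
Let s = molar solubility. Then [Sr^2+] = 3s and [PO4^3-] = 2s.
Ksp = (3s)^3(2s)^2 = 108s^5
s^5 = 3.5 × 10^-28 / 108, so s = 1.3 x 10^-6 M

s = 1.3e-6 M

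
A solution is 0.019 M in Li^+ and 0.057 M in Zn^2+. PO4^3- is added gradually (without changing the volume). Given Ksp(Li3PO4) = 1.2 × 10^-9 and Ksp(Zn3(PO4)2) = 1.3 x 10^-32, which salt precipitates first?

Precipitation of each salt starts when its ion product equals its Ksp.
For Li3PO4: 1.2 × 10^-9 = (0.019)^3 × [PO4^3-]  ⇒  [PO4^3-] = 1.7 × 10^-4 M.
For Zn3(PO4)2: 1.3 x 10^-32 = (0.057)^3 × [PO4^3-]^2  ⇒  [PO4^3-] = 8.4 × 10^-15 M.
The salt with the lower threshold [PO4^3-] precipitates first: Zn3(PO4)2.

Zn3(PO4)2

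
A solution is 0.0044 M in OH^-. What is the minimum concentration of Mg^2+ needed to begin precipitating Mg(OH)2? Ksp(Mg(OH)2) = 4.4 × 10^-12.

2.3 × 10^-7 M

Mg(OH)2(s) ⇌ Mg^2+(aq) + 2 OH^-(aq)
Ksp = [Mg^2+][OH^-]^2
Precipitation begins when Q = Ksp. With [OH^-] = 0.0044 M:
4.4 × 10^-12 = (0.0044)^2 × [Mg^2+]
[Mg^2+] = (4.4 × 10^-12 / 1.94 × 10^-5) = 2.3 x 10^-7 M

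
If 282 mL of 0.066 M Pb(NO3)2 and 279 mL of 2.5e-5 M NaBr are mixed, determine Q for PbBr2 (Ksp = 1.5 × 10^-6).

Q ≈ 5.1e-12

Total volume = 282 + 279 = 561 mL.
[Pb^2+] = 6.6 × 10^-2 × (282/561) = 3.32 × 10^-2 M
[Br^-] = 2.5 x 10^-5 × (279/561) = 1.24 × 10^-5 M
PbBr2(s) ⇌ Pb^2+(aq) + 2 Br^-(aq), so Q = [Pb^2+][Br^-]^2
Q = (3.32 x 10^-2)(1.24 × 10^-5)^2 = 5.1 × 10^-12
Q < Ksp, so no precipitate of PbBr2 forms.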